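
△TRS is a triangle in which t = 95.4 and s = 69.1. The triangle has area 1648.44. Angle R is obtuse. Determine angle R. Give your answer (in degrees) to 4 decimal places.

∠R ≈ 149.9919°

From area = ½·s·t·sin R, we get sin R = 2·area/(s·t) ≈ 0.50012.
Taking the obtuse solution, ∠R ≈ 149.99°.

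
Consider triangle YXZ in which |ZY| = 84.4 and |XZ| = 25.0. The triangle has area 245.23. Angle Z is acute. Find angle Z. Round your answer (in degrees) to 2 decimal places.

∠Z ≈ 13.44°

From area = ½·|XZ|·|ZY|·sin Z, we get sin Z = 2·area/(|XZ|·|ZY|) ≈ 0.23245.
Taking the acute solution, ∠Z ≈ 13.44°.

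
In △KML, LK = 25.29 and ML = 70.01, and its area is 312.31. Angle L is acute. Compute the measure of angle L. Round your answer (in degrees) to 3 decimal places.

From area = ½·ML·LK·sin L, we get sin L = 2·area/(ML·LK) ≈ 0.35278.
Taking the acute solution, ∠L ≈ 20.66°.

20.658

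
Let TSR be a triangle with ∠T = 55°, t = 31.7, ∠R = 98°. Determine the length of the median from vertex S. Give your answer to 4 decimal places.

The third angle is ∠S = 180° − ∠R − ∠T = 27.00°.
Law of sines: s = t·sin S/sin T ≈ 17.569.
Law of sines: r = t·sin R/sin T ≈ 38.322.
Median from S: ½√(2·r² + 2·t² − s²) ≈ 34.052.

m_S ≈ 34.0524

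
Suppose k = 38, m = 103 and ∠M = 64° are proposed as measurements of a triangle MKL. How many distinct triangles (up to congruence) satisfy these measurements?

k·sin M = 38·sin(64°) ≈ 34.15.
Since m ≥ k, exactly one triangle exists.

1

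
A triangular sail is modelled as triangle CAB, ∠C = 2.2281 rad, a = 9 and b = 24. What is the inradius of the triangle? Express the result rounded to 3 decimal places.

2.699

By the law of cosines, c² = a² + b² − 2·a·b·cos C = 920.95, so c ≈ 30.347.
Area = ½·a·b·sin C ≈ 85.497.
Semiperimeter s = (30.347+9+24)/2 = 31.674.
Inradius = area/s = 85.497/31.674 ≈ 2.6993.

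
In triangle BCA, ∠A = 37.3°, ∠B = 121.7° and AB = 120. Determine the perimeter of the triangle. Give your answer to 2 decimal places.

607.81

The third angle is ∠C = 180° − ∠A − ∠B = 21.00°.
Law of sines: CA = AB·sin B/sin C ≈ 284.9.
Law of sines: BC = AB·sin A/sin C ≈ 202.92.
Semiperimeter s = (284.9+120+202.92)/2 = 303.91.
Perimeter = 284.9 + 120 + 202.92 = 607.81.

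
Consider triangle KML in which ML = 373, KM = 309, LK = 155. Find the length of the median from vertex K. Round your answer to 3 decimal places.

Median from K: ½√(2·LK² + 2·KM² − ML²) ≈ 158.02.

m_K ≈ 158.021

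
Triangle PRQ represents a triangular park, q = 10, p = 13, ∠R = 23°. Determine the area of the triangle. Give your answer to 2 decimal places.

25.40

Area = ½·q·p·sin R ≈ 25.398.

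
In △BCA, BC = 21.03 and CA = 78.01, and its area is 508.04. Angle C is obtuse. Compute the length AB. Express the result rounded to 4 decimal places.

From area = ½·BC·CA·sin C, we get sin C = 2·area/(BC·CA) ≈ 0.61935.
Taking the obtuse solution, ∠C ≈ 141.73°.
Law of cosines then gives AB ≈ 95.414.

95.4141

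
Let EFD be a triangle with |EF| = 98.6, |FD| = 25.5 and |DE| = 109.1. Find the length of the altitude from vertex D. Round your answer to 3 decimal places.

24.290

Semiperimeter s = (25.5 + 109.1 + 98.6)/2 = 116.6.
Heron's formula: area = √(116.6·91.1·7.5·18) ≈ 1197.5.
The altitude from D has length 2·area/|EF| ≈ 24.29.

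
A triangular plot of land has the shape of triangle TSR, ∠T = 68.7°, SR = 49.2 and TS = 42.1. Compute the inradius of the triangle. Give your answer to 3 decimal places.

Law of sines: sin R = TS·sin T/SR ≈ 0.79724.
Since SR ≥ TS, only the acute value applies: ∠R ≈ 52.87°.
Then ∠S = 180° − ∠T − ∠R ≈ 58.43°.
Law of sines gives RT = SR·sin S/sin T ≈ 44.993.
Area = ½·SR·TS·sin S ≈ 882.41.
Semiperimeter s = (49.2+44.993+42.1)/2 = 68.147.
Inradius = area/s = 882.41/68.147 ≈ 12.949.

12.949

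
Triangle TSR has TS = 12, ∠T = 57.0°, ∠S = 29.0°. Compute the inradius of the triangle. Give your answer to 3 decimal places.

2.102

The third angle is ∠R = 180° − ∠T − ∠S = 94.00°.
Law of sines: SR = TS·sin T/sin R ≈ 10.089.
Law of sines: RT = TS·sin S/sin R ≈ 5.8319.
Area = ½·TS·SR·sin S ≈ 29.346.
Semiperimeter s = (10.089+5.8319+12)/2 = 13.96.
Inradius = area/s = 29.346/13.96 ≈ 2.1021.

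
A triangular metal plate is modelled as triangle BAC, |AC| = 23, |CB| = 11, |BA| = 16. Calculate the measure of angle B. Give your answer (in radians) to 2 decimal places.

By the law of cosines, cos B = (|CB|² + |BA|² − |AC|²) / (2·|CB|·|BA|) ≈ -0.43182, so ∠B ≈ 2.0173 rad.

∠B ≈ 2.02 rad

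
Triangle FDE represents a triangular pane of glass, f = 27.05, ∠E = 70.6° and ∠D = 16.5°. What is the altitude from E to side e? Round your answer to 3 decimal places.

7.683

The third angle is ∠F = 180° − ∠D − ∠E = 92.90°.
Law of sines: d = f·sin D/sin F ≈ 7.6925.
Law of sines: e = f·sin E/sin F ≈ 25.547.
Area = ½·f·d·sin E ≈ 98.133.
The altitude from E has length 2·area/e ≈ 7.6826.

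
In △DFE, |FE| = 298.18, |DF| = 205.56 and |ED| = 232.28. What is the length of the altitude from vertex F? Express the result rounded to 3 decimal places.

Semiperimeter s = (298.18 + 232.28 + 205.56)/2 = 368.01.
Heron's formula: area = √(368.01·69.83·135.73·162.45) ≈ 23804.
The altitude from F has length 2·area/|ED| ≈ 204.96.

204.959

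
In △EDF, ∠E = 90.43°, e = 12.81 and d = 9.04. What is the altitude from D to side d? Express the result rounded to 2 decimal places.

Law of sines: sin D = d·sin E/e ≈ 0.70568.
Since e ≥ d, only the acute value applies: ∠D ≈ 44.88°.
Then ∠F = 180° − ∠E − ∠D ≈ 44.69°.
Law of sines gives f = e·sin F/sin E ≈ 9.0084.
Area = ½·e·d·sin F ≈ 40.717.
The altitude from D has length 2·area/d ≈ 9.0082.

h_D ≈ 9.01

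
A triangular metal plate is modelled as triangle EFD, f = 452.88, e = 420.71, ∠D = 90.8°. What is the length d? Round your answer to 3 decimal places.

622.429

By the law of cosines, d² = e² + f² − 2·e·f·cos D = 3.8742e+05, so d ≈ 622.43.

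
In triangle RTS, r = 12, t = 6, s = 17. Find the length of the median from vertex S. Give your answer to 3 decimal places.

Median from S: ½√(2·r² + 2·t² − s²) ≈ 4.2131.

m_S ≈ 4.213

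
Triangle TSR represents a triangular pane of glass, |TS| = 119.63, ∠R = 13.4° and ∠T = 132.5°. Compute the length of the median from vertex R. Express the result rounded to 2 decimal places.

The third angle is ∠S = 180° − ∠R − ∠T = 34.10°.
Law of sines: |SR| = |TS|·sin T/sin R ≈ 380.59.
Law of sines: |RT| = |TS|·sin S/sin R ≈ 289.41.
Median from R: ½√(2·|SR|² + 2·|RT|² − |TS|²) ≈ 332.75.

332.75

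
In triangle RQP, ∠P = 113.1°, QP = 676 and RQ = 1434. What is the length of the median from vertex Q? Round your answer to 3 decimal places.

996.497

Law of sines: sin R = QP·sin P/RQ ≈ 0.43361.
Since RQ ≥ QP, only the acute value applies: ∠R ≈ 25.70°.
Then ∠Q = 180° − ∠P − ∠R ≈ 41.20°.
Law of sines gives PR = RQ·sin Q/sin P ≈ 1027.
Median from Q: ½√(2·RQ² + 2·QP² − PR²) ≈ 996.5.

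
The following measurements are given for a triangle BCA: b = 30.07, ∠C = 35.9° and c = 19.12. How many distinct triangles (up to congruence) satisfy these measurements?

2

b·sin C = 30.07·sin(35.9°) ≈ 17.63.
Since b sin C < c < b (17.63 < 19.12 < 30.07), two triangles exist.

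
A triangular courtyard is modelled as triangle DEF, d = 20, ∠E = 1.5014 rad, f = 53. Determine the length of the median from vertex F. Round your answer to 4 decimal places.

m_F ≈ 32.0741

By the law of cosines, e² = f² + d² − 2·f·d·cos E = 3062, so e ≈ 55.335.
Median from F: ½√(2·d² + 2·e² − f²) ≈ 32.074.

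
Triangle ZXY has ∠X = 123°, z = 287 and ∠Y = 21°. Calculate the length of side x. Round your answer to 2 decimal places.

The third angle is ∠Z = 180° − ∠X − ∠Y = 36.00°.
Law of sines: x = z·sin X/sin Z ≈ 409.5.

409.50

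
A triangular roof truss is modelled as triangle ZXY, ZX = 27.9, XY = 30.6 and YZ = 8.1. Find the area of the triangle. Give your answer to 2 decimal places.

area ≈ 110.61

Semiperimeter s = (30.6 + 8.1 + 27.9)/2 = 33.3.
Heron's formula: area = √(33.3·2.7·25.2·5.4) ≈ 110.61.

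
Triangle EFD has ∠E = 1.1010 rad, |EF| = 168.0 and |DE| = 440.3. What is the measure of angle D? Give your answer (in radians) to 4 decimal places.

∠D ≈ 0.3902 rad

By the law of cosines, |FD|² = |DE|² + |EF|² − 2·|DE|·|EF|·cos E = 1.5511e+05, so |FD| ≈ 393.85.
Law of cosines again: cos D = (|FD|² + |DE|² − |EF|²)/(2·|FD|·|DE|) ≈ 0.92484, so ∠D ≈ 0.3902 rad.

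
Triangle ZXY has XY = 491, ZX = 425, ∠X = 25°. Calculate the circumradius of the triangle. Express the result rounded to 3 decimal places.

246.637

By the law of cosines, YZ² = ZX² + XY² − 2·ZX·XY·cos X = 43458, so YZ ≈ 208.47.
Area = ½·ZX·XY·sin X ≈ 44095.
Circumradius = YZ/(2 sin X) ≈ 246.64.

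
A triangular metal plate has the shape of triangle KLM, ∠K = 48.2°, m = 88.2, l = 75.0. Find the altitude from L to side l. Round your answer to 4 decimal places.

65.7510

By the law of cosines, k² = l² + m² − 2·l·m·cos K = 4586, so k ≈ 67.72.
Area = ½·l·m·sin K ≈ 2465.7.
The altitude from L has length 2·area/l ≈ 65.751.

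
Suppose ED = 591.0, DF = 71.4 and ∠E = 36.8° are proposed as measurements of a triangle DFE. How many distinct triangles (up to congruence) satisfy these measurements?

0

ED·sin E = 591.0·sin(36.8°) ≈ 354.
Since DF = 71.4 < 354 = ED sin E, no triangle exists.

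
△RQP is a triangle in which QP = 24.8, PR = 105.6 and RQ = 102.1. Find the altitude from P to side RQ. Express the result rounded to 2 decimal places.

h_P ≈ 24.79

Semiperimeter s = (24.8 + 105.6 + 102.1)/2 = 116.25.
Heron's formula: area = √(116.25·91.45·10.65·14.15) ≈ 1265.7.
The altitude from P has length 2·area/RQ ≈ 24.794.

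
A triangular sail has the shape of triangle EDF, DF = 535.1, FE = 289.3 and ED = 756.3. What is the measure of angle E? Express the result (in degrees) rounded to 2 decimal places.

By the law of cosines, cos E = (FE² + ED² − DF²) / (2·FE·ED) ≈ 0.84405, so ∠E ≈ 32.43°.

32.43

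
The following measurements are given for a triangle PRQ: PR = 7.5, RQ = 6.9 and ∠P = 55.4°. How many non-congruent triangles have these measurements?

2

PR·sin P = 7.5·sin(55.4°) ≈ 6.174.
Since PR sin P < RQ < PR (6.174 < 6.9 < 7.5), two triangles exist.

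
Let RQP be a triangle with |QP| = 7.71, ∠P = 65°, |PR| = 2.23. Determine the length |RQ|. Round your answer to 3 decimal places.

7.063

By the law of cosines, |RQ|² = |QP|² + |PR|² − 2·|QP|·|PR|·cos P = 49.885, so |RQ| ≈ 7.0629.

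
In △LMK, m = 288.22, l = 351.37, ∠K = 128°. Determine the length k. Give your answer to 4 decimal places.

575.5259

By the law of cosines, k² = l² + m² − 2·l·m·cos K = 3.3123e+05, so k ≈ 575.53.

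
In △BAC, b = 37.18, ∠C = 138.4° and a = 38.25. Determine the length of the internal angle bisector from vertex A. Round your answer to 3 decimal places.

By the law of cosines, c² = b² + a² − 2·b·a·cos C = 4972.4, so c ≈ 70.515.
Law of cosines again: cos A = (c² + b² − a²)/(2·c·b) ≈ 0.93290, so ∠A ≈ 21.11°.
The bisector from A has length 2·c·b·cos(∠A/2)/(c+b) ≈ 47.865.

47.865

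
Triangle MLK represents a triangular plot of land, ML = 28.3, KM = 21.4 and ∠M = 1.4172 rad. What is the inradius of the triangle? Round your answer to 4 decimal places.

7.2575

By the law of cosines, LK² = KM² + ML² − 2·KM·ML·cos M = 1073.5, so LK ≈ 32.765.
Area = ½·KM·ML·sin M ≈ 299.25.
Semiperimeter s = (32.765+21.4+28.3)/2 = 41.232.
Inradius = area/s = 299.25/41.232 ≈ 7.2575.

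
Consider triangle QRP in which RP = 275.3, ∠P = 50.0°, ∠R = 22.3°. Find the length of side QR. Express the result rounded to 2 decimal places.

221.37

The third angle is ∠Q = 180° − ∠R − ∠P = 107.70°.
Law of sines: QR = RP·sin P/sin Q ≈ 221.37.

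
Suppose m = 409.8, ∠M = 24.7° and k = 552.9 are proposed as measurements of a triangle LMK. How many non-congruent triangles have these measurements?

k·sin M = 552.9·sin(24.7°) ≈ 231.
Since k sin M < m < k (231 < 409.8 < 552.9), two triangles exist.

2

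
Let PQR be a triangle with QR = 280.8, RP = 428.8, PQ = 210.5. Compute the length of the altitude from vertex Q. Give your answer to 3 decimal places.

h_Q ≈ 118.280

Semiperimeter s = (280.8 + 428.8 + 210.5)/2 = 460.05.
Heron's formula: area = √(460.05·179.25·31.25·249.55) ≈ 25359.
The altitude from Q has length 2·area/RP ≈ 118.28.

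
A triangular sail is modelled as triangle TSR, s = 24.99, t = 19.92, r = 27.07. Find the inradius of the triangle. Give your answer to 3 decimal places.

Semiperimeter p = (19.92 + 24.99 + 27.07)/2 = 35.99.
Heron's formula: area = √(35.99·16.07·11·8.92) ≈ 238.22.
Inradius = area/p = 238.22/35.99 ≈ 6.6191.

6.619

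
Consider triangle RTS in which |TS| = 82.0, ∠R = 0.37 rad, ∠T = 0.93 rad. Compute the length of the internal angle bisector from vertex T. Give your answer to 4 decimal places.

106.5859

The third angle is ∠S = π − ∠R − ∠T = 1.842 rad.
Law of sines: |SR| = |TS|·sin T/sin R ≈ 181.78.
Law of sines: |RT| = |TS|·sin S/sin R ≈ 218.5.
The bisector from T has length 2·|RT|·|TS|·cos(∠T/2)/(|RT|+|TS|) ≈ 106.59.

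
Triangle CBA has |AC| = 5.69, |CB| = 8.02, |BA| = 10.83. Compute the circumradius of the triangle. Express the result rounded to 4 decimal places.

R ≈ 5.5583

By the law of cosines, cos C = (|AC|² + |CB|² − |BA|²) / (2·|AC|·|CB|) ≈ -0.22563, so ∠C ≈ 103.04°.
Circumradius = |BA|/(2 sin C) ≈ 5.5583.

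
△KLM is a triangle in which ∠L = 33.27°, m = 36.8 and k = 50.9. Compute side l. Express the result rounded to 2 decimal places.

By the law of cosines, l² = m² + k² − 2·m·k·cos L = 812.84, so l ≈ 28.51.

28.51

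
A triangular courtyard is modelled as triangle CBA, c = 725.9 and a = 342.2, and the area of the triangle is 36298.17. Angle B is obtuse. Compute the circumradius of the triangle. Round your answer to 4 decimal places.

From area = ½·a·c·sin B, we get sin B = 2·area/(a·c) ≈ 0.29225.
Taking the obtuse solution, ∠B ≈ 163.01°.
Law of cosines then gives b ≈ 1057.9.
Circumradius = b/(2 sin B) ≈ 1809.9.

1809.9050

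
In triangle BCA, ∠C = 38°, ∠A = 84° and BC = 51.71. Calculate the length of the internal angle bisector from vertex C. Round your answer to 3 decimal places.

45.006

The third angle is ∠B = 180° − ∠C − ∠A = 58.00°.
Law of sines: CA = BC·sin B/sin A ≈ 44.094.
Law of sines: AB = BC·sin C/sin A ≈ 32.011.
The bisector from C has length 2·BC·CA·cos(∠C/2)/(BC+CA) ≈ 45.006.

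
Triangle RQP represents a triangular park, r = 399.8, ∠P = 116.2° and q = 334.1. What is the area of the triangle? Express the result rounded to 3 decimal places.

Area = ½·r·q·sin P ≈ 59925.

area ≈ 59924.827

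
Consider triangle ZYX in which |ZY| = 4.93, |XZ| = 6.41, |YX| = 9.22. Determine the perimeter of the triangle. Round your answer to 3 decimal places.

Perimeter = 9.22 + 6.41 + 4.93 = 20.56.

20.560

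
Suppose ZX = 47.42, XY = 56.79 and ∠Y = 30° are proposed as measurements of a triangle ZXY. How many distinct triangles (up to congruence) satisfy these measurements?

XY·sin Y = 56.79·sin(30°) ≈ 28.39.
Since XY sin Y < ZX < XY (28.39 < 47.42 < 56.79), two triangles exist.

2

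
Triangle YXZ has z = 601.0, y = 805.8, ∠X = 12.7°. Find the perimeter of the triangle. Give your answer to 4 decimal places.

By the law of cosines, x² = z² + y² − 2·z·y·cos X = 65640, so x ≈ 256.2.
Semiperimeter s = (805.8+256.2+601)/2 = 831.5.
Perimeter = 805.8 + 256.2 + 601 = 1663.

1663.0022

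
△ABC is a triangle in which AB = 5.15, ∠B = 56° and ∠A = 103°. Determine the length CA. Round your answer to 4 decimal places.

11.9139

The third angle is ∠C = 180° − ∠A − ∠B = 21.00°.
Law of sines: CA = AB·sin B/sin C ≈ 11.914.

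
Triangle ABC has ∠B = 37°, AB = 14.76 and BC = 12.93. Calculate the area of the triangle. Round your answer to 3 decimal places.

area ≈ 57.427

Area = ½·AB·BC·sin B ≈ 57.427.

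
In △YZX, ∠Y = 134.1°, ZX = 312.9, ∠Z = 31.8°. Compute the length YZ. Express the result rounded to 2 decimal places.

106.15

The third angle is ∠X = 180° − ∠Y − ∠Z = 14.10°.
Law of sines: YZ = ZX·sin X/sin Y ≈ 106.15.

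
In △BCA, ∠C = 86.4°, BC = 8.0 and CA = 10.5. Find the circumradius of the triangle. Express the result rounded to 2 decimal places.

By the law of cosines, AB² = BC² + CA² − 2·BC·CA·cos C = 163.7, so AB ≈ 12.795.
Area = ½·BC·CA·sin C ≈ 41.917.
Circumradius = AB/(2 sin C) ≈ 6.4099.

6.41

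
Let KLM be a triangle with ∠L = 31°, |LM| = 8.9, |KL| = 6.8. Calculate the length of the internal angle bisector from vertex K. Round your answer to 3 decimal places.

t_K ≈ 3.545

By the law of cosines, |MK|² = |KL|² + |LM|² − 2·|KL|·|LM|·cos L = 21.698, so |MK| ≈ 4.6582.
Law of cosines again: cos K = (|MK|² + |KL|² − |LM|²)/(2·|MK|·|KL|) ≈ -0.17792, so ∠K ≈ 100.25°.
The bisector from K has length 2·|MK|·|KL|·cos(∠K/2)/(|MK|+|KL|) ≈ 3.5447.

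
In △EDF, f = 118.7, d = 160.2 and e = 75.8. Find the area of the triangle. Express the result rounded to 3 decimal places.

Semiperimeter s = (75.8 + 160.2 + 118.7)/2 = 177.35.
Heron's formula: area = √(177.35·101.55·17.15·58.65) ≈ 4256.2.

4256.196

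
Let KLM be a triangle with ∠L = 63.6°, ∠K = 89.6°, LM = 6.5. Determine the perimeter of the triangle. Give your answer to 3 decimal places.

The third angle is ∠M = 180° − ∠K − ∠L = 26.80°.
Law of sines: MK = LM·sin L/sin K ≈ 5.8223.
Law of sines: KL = LM·sin M/sin K ≈ 2.9308.
Semiperimeter s = (6.5+5.8223+2.9308)/2 = 7.6265.
Perimeter = 6.5 + 5.8223 + 2.9308 = 15.253.

15.253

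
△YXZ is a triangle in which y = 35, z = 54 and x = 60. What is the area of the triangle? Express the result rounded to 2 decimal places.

area ≈ 935.27

Semiperimeter s = (35 + 60 + 54)/2 = 74.5.
Heron's formula: area = √(74.5·39.5·14.5·20.5) ≈ 935.27.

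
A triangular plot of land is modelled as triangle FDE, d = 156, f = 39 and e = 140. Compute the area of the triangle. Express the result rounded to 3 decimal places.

Semiperimeter s = (39 + 156 + 140)/2 = 167.5.
Heron's formula: area = √(167.5·128.5·11.5·27.5) ≈ 2609.

area ≈ 2609.001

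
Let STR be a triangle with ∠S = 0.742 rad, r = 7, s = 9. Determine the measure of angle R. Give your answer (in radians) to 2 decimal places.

0.55

Law of sines: sin R = r·sin S/s ≈ 0.52559.
Since s ≥ r, only the acute value applies: ∠R ≈ 0.553 rad.
Then ∠T = π − ∠S − ∠R ≈ 1.846 rad.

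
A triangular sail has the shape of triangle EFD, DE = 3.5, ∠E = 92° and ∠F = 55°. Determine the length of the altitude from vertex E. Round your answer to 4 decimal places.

h_E ≈ 1.9062

The third angle is ∠D = 180° − ∠E − ∠F = 33.00°.
Law of sines: FD = DE·sin E/sin F ≈ 4.2701.
Law of sines: EF = DE·sin D/sin F ≈ 2.3271.
Area = ½·DE·FD·sin D ≈ 4.0699.
The altitude from E has length 2·area/FD ≈ 1.9062.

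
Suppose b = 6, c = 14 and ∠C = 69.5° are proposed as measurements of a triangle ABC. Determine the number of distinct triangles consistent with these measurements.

b·sin C = 6·sin(69.5°) ≈ 5.62.
Since c ≥ b, exactly one triangle exists.

1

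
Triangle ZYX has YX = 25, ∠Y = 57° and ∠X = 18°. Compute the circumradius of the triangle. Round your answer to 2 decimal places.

R ≈ 12.94

The third angle is ∠Z = 180° − ∠Y − ∠X = 105.00°.
Law of sines: XZ = YX·sin Y/sin Z ≈ 21.706.
Law of sines: ZY = YX·sin X/sin Z ≈ 7.9979.
Circumradius = YX/(2 sin Z) ≈ 12.941.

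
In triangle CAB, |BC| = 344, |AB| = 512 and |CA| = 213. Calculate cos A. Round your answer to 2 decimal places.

cos A ≈ 0.87

By the law of cosines, cos A = (|CA|² + |AB|² − |BC|²) / (2·|CA|·|AB|) ≈ 0.86734, so ∠A ≈ 29.85°.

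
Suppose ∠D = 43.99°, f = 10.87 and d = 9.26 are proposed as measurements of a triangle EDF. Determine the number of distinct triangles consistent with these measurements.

f·sin D = 10.87·sin(43.99°) ≈ 7.55.
Since f sin D < d < f (7.55 < 9.26 < 10.87), two triangles exist.

2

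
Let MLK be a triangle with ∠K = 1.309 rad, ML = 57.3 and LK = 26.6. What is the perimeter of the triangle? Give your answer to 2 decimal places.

Law of sines: sin M = LK·sin K/ML ≈ 0.44841.
Since ML ≥ LK, only the acute value applies: ∠M ≈ 0.465 rad.
Then ∠L = π − ∠K − ∠M ≈ 1.368 rad.
Law of sines gives KM = ML·sin L/sin K ≈ 58.101.
Semiperimeter s = (26.6+58.101+57.3)/2 = 71.
Perimeter = 26.6 + 58.101 + 57.3 = 142.

142.00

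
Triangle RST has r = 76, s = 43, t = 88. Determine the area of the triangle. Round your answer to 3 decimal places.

Semiperimeter p = (76 + 43 + 88)/2 = 103.5.
Heron's formula: area = √(103.5·27.5·60.5·15.5) ≈ 1633.7.

1633.729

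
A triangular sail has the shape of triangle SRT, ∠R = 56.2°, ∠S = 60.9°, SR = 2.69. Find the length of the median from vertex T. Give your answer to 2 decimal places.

The third angle is ∠T = 180° − ∠S − ∠R = 62.90°.
Law of sines: RT = SR·sin S/sin T ≈ 2.6403.
Law of sines: TS = SR·sin R/sin T ≈ 2.511.
Median from T: ½√(2·RT² + 2·TS² − SR²) ≈ 2.1976.

m_T ≈ 2.20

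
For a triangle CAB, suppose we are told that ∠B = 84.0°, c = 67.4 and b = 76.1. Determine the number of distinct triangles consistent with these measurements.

c·sin B = 67.4·sin(84.0°) ≈ 67.03.
Since b ≥ c, exactly one triangle exists.

1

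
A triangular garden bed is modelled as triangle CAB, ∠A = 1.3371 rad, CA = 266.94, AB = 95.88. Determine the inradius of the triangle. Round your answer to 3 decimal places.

By the law of cosines, BC² = CA² + AB² − 2·CA·AB·cos A = 68596, so BC ≈ 261.91.
Area = ½·CA·AB·sin A ≈ 12449.
Semiperimeter s = (95.88+261.91+266.94)/2 = 312.36.
Inradius = area/s = 12449/312.36 ≈ 39.855.

39.855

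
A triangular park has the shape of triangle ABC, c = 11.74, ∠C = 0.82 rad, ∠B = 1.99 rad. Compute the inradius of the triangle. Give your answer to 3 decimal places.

1.772

The third angle is ∠A = π − ∠B − ∠C = 0.332 rad.
Law of sines: a = c·sin A/sin C ≈ 5.2273.
Law of sines: b = c·sin B/sin C ≈ 14.667.
Area = ½·c·a·sin B ≈ 28.028.
Semiperimeter s = (5.2273+14.667+11.74)/2 = 15.817.
Inradius = area/s = 28.028/15.817 ≈ 1.772.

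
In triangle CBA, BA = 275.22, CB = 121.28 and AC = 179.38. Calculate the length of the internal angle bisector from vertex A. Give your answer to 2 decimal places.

t_A ≈ 214.14

By the law of cosines, cos A = (BA² + AC² − CB²) / (2·BA·AC) ≈ 0.94406, so ∠A ≈ 19.26°.
The bisector from A has length 2·BA·AC·cos(∠A/2)/(BA+AC) ≈ 214.14.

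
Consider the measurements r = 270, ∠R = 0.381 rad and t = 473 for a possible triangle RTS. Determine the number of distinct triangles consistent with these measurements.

2

t·sin R = 473·sin(0.381 rad) ≈ 175.9.
Since t sin R < r < t (175.9 < 270 < 473), two triangles exist.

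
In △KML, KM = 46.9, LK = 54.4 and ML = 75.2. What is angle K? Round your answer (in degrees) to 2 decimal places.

95.58

By the law of cosines, cos K = (LK² + KM² − ML²) / (2·LK·KM) ≈ -0.09722, so ∠K ≈ 95.58°.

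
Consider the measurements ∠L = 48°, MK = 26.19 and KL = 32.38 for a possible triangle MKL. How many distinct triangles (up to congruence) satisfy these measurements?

KL·sin L = 32.38·sin(48°) ≈ 24.06.
Since KL sin L < MK < KL (24.06 < 26.19 < 32.38), two triangles exist.

2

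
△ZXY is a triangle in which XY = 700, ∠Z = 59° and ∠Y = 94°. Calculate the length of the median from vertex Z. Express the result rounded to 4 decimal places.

The third angle is ∠X = 180° − ∠Y − ∠Z = 27.00°.
Law of sines: YZ = XY·sin X/sin Z ≈ 370.75.
Law of sines: ZX = XY·sin Y/sin Z ≈ 814.65.
Median from Z: ½√(2·YZ² + 2·ZX² − XY²) ≈ 527.31.

527.3119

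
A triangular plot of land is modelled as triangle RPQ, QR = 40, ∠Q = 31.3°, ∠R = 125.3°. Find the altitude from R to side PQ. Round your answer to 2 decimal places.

20.78

The third angle is ∠P = 180° − ∠Q − ∠R = 23.40°.
Law of sines: PQ = QR·sin R/sin P ≈ 82.2.
Law of sines: RP = QR·sin Q/sin P ≈ 52.325.
Area = ½·QR·PQ·sin Q ≈ 854.09.
The altitude from R has length 2·area/PQ ≈ 20.781.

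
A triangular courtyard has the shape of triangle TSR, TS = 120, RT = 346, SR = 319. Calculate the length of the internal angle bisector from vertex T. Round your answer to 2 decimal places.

148.54

By the law of cosines, cos T = (RT² + TS² − SR²) / (2·RT·TS) ≈ 0.38963, so ∠T ≈ 1.171 rad.
The bisector from T has length 2·RT·TS·cos(∠T/2)/(RT+TS) ≈ 148.54.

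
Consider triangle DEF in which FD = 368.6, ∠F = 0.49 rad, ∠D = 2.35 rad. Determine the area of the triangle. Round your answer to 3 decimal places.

area ≈ 76576.975

The third angle is ∠E = π − ∠F − ∠D = 0.302 rad.
Law of sines: EF = FD·sin D/sin E ≈ 882.87.
Law of sines: DE = FD·sin F/sin E ≈ 584.
Area = ½·FD·EF·sin F ≈ 76577.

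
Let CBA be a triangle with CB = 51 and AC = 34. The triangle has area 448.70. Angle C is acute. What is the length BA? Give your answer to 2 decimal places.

28.10

From area = ½·AC·CB·sin C, we get sin C = 2·area/(AC·CB) ≈ 0.51753.
Taking the acute solution, ∠C ≈ 31.17°.
Law of cosines then gives BA ≈ 28.099.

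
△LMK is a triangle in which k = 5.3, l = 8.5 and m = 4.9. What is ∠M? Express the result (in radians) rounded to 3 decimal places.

By the law of cosines, cos M = (k² + l² − m²) / (2·k·l) ≈ 0.84717, so ∠M ≈ 0.560 rad.

0.560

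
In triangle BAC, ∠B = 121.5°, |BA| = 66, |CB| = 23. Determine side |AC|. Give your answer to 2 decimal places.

80.44

By the law of cosines, |AC|² = |CB|² + |BA|² − 2·|CB|·|BA|·cos B = 6471.3, so |AC| ≈ 80.444.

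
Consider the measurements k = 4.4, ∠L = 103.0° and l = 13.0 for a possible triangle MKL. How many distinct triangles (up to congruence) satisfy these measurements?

1

k·sin L = 4.4·sin(103.0°) ≈ 4.287.
Since ∠L is not acute, a triangle exists only if l > k; here l > k, so there is exactly one triangle.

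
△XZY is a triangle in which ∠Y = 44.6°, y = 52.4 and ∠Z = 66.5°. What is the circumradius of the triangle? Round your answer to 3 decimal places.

The third angle is ∠X = 180° − ∠Z − ∠Y = 68.90°.
Law of sines: x = y·sin X/sin Y ≈ 69.624.
Law of sines: z = y·sin Z/sin Y ≈ 68.438.
Circumradius = y/(2 sin Y) ≈ 37.314.

37.314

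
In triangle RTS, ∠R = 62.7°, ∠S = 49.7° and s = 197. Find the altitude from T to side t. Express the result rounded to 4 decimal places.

h_T ≈ 175.0576

The third angle is ∠T = 180° − ∠S − ∠R = 67.60°.
Law of sines: r = s·sin R/sin S ≈ 229.53.
Law of sines: t = s·sin T/sin S ≈ 238.81.
Area = ½·s·r·sin T ≈ 20903.
The altitude from T has length 2·area/t ≈ 175.06.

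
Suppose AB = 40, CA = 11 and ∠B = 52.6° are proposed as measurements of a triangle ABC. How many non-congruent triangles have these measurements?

AB·sin B = 40·sin(52.6°) ≈ 31.78.
Since CA = 11 < 31.78 = AB sin B, no triangle exists.

0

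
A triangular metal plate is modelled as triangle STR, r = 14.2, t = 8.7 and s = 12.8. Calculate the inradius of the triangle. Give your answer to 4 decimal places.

Semiperimeter p = (12.8 + 8.7 + 14.2)/2 = 17.85.
Heron's formula: area = √(17.85·5.05·9.15·3.65) ≈ 54.868.
Inradius = area/p = 54.868/17.85 ≈ 3.0739.

3.0739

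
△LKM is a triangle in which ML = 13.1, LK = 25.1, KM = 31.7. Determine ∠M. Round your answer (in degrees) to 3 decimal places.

48.853

By the law of cosines, cos M = (KM² + ML² − LK²) / (2·KM·ML) ≈ 0.65799, so ∠M ≈ 48.85°.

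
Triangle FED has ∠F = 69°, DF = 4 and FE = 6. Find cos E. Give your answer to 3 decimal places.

0.774

By the law of cosines, ED² = DF² + FE² − 2·DF·FE·cos F = 34.798, so ED ≈ 5.899.
Law of cosines again: cos E = (FE² + ED² − DF²)/(2·FE·ED) ≈ 0.77412, so ∠E ≈ 39.27°.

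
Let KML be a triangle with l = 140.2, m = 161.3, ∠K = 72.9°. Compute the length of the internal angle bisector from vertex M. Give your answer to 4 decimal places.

By the law of cosines, k² = m² + l² − 2·m·l·cos K = 32375, so k ≈ 179.93.
Law of cosines again: cos M = (l² + k² − m²)/(2·l·k) ≈ 0.51560, so ∠M ≈ 58.96°.
The bisector from M has length 2·l·k·cos(∠M/2)/(l+k) ≈ 137.19.

137.1930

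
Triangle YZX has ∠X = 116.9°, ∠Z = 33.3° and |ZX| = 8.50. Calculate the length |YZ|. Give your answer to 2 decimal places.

15.25

The third angle is ∠Y = 180° − ∠Z − ∠X = 29.80°.
Law of sines: |YZ| = |ZX|·sin X/sin Y ≈ 15.253.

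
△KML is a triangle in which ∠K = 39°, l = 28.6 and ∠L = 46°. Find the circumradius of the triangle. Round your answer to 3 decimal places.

R ≈ 19.879

The third angle is ∠M = 180° − ∠L − ∠K = 95.00°.
Law of sines: k = l·sin K/sin L ≈ 25.021.
Law of sines: m = l·sin M/sin L ≈ 39.607.
Circumradius = l/(2 sin L) ≈ 19.879.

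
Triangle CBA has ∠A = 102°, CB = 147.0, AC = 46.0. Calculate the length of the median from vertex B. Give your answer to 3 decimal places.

m_B ≈ 137.022

Law of sines: sin B = AC·sin A/CB ≈ 0.30609.
Since CB ≥ AC, only the acute value applies: ∠B ≈ 17.82°.
Then ∠C = 180° − ∠A − ∠B ≈ 60.18°.
Law of sines gives BA = CB·sin C/sin A ≈ 130.38.
Median from B: ½√(2·CB² + 2·BA² − AC²) ≈ 137.02.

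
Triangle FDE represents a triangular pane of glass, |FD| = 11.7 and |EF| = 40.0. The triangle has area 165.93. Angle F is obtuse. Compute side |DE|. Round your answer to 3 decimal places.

From area = ½·|EF|·|FD|·sin F, we get sin F = 2·area/(|EF|·|FD|) ≈ 0.70910.
Taking the obtuse solution, ∠F ≈ 134.84°.
Law of cosines then gives |DE| ≈ 48.958.

48.958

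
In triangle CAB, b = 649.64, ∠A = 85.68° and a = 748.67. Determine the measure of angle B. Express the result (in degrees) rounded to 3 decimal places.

∠B ≈ 59.912°

Law of sines: sin B = b·sin A/a ≈ 0.86526.
Since a ≥ b, only the acute value applies: ∠B ≈ 59.91°.
Then ∠C = 180° − ∠A − ∠B ≈ 34.41°.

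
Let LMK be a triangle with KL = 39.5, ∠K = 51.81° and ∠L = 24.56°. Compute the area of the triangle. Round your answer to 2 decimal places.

The third angle is ∠M = 180° − ∠K − ∠L = 103.63°.
Law of sines: MK = KL·sin L/sin M ≈ 16.894.
Law of sines: LM = KL·sin K/sin M ≈ 31.945.
Area = ½·KL·MK·sin K ≈ 262.24.

262.24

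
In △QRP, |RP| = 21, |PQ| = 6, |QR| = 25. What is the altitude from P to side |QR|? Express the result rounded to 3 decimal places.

h_P ≈ 4.079

Semiperimeter s = (21 + 6 + 25)/2 = 26.
Heron's formula: area = √(26·5·20·1) ≈ 50.99.
The altitude from P has length 2·area/|QR| ≈ 4.0792.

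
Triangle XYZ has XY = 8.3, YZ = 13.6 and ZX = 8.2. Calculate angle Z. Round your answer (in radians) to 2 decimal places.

By the law of cosines, cos Z = (YZ² + ZX² − XY²) / (2·YZ·ZX) ≈ 0.82187, so ∠Z ≈ 0.6061 rad.

0.61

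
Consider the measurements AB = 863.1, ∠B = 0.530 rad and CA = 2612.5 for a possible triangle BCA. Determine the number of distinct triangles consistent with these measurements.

AB·sin B = 863.1·sin(0.530 rad) ≈ 436.3.
Since CA ≥ AB, exactly one triangle exists.

1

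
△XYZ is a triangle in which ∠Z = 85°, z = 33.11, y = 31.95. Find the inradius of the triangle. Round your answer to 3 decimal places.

r ≈ 4.924

Law of sines: sin Y = y·sin Z/z ≈ 0.96129.
Since z ≥ y, only the acute value applies: ∠Y ≈ 74.01°.
Then ∠X = 180° − ∠Z − ∠Y ≈ 20.99°.
Law of sines gives x = z·sin X/sin Z ≈ 11.907.
Area = ½·z·y·sin X ≈ 189.5.
Semiperimeter s = (11.907+31.95+33.11)/2 = 38.484.
Inradius = area/s = 189.5/38.484 ≈ 4.9241.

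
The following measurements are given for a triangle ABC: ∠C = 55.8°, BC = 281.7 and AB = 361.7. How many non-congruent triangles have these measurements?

1

BC·sin C = 281.7·sin(55.8°) ≈ 233.
Since AB ≥ BC, exactly one triangle exists.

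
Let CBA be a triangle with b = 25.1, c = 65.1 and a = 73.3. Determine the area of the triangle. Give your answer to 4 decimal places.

Semiperimeter s = (65.1 + 25.1 + 73.3)/2 = 81.75.
Heron's formula: area = √(81.75·16.65·56.65·8.45) ≈ 807.2.

area ≈ 807.1966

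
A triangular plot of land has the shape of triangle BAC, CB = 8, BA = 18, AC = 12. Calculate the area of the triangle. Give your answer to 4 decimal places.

Semiperimeter s = (12 + 8 + 18)/2 = 19.
Heron's formula: area = √(19·7·11·1) ≈ 38.249.

area ≈ 38.2492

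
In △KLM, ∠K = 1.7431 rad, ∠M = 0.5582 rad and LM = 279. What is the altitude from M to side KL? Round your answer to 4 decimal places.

h_M ≈ 207.8099

The third angle is ∠L = π − ∠M − ∠K = 0.8403 rad.
Law of sines: MK = LM·sin L/sin K ≈ 210.93.
Law of sines: KL = LM·sin M/sin K ≈ 150.
Area = ½·LM·MK·sin M ≈ 15585.
The altitude from M has length 2·area/KL ≈ 207.81.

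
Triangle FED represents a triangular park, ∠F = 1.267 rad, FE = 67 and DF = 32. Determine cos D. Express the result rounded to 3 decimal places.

By the law of cosines, ED² = DF² + FE² − 2·DF·FE·cos F = 4230.3, so ED ≈ 65.041.
Law of cosines again: cos D = (ED² + DF² − FE²)/(2·ED·DF) ≈ 0.18384, so ∠D ≈ 1.386 rad.

0.184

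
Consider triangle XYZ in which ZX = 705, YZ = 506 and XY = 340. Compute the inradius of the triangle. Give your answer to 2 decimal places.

r ≈ 103.29

Semiperimeter s = (506 + 705 + 340)/2 = 775.5.
Heron's formula: area = √(775.5·269.5·70.5·435.5) ≈ 80105.
Inradius = area/s = 80105/775.5 ≈ 103.29.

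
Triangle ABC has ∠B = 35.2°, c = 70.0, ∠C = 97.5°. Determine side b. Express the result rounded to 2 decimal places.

40.70

The third angle is ∠A = 180° − ∠B − ∠C = 47.30°.
Law of sines: b = c·sin B/sin C ≈ 40.698.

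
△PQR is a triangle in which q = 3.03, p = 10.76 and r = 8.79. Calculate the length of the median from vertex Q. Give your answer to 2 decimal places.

Median from Q: ½√(2·r² + 2·p² − q²) ≈ 9.707.

9.71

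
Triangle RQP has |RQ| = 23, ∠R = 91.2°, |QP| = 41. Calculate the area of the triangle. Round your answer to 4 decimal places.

area ≈ 384.7386

Law of sines: sin P = |RQ|·sin R/|QP| ≈ 0.56085.
Since |QP| ≥ |RQ|, only the acute value applies: ∠P ≈ 34.11°.
Then ∠Q = 180° − ∠R − ∠P ≈ 54.69°.
Law of sines gives |PR| = |QP|·sin Q/sin R ≈ 33.463.
Area = ½·|QP|·|RQ|·sin Q ≈ 384.74.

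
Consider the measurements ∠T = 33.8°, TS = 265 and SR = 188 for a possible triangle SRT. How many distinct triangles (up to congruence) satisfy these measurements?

TS·sin T = 265·sin(33.8°) ≈ 147.4.
Since TS sin T < SR < TS (147.4 < 188 < 265), two triangles exist.

2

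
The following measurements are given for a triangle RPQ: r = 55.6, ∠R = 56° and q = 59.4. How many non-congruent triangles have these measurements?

2

q·sin R = 59.4·sin(56°) ≈ 49.24.
Since q sin R < r < q (49.24 < 55.6 < 59.4), two triangles exist.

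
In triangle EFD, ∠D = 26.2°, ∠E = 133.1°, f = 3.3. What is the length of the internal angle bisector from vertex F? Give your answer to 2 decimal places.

t_F ≈ 5.05

The third angle is ∠F = 180° − ∠D − ∠E = 20.70°.
Law of sines: e = f·sin E/sin F ≈ 6.8167.
Law of sines: d = f·sin D/sin F ≈ 4.1218.
The bisector from F has length 2·d·e·cos(∠F/2)/(d+e) ≈ 5.0537.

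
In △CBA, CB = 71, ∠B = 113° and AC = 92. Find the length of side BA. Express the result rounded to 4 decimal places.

37.0085

Law of sines: sin A = CB·sin B/AC ≈ 0.71039.
Since AC ≥ CB, only the acute value applies: ∠A ≈ 45.27°.
Then ∠C = 180° − ∠B − ∠A ≈ 21.73°.
Law of sines gives BA = AC·sin C/sin B ≈ 37.008.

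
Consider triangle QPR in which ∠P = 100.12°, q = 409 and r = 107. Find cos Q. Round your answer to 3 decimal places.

0.406

By the law of cosines, p² = r² + q² − 2·r·q·cos P = 1.9411e+05, so p ≈ 440.58.
Law of cosines again: cos Q = (p² + r² − q²)/(2·p·r) ≈ 0.40598, so ∠Q ≈ 66.05°.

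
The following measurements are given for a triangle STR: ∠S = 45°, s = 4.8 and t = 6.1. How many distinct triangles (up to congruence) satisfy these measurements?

2

t·sin S = 6.1·sin(45°) ≈ 4.313.
Since t sin S < s < t (4.313 < 4.8 < 6.1), two triangles exist.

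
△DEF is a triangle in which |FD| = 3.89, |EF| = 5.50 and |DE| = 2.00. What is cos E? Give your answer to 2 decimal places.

cos E ≈ 0.87

By the law of cosines, cos E = (|DE|² + |EF|² − |FD|²) / (2·|DE|·|EF|) ≈ 0.86900, so ∠E ≈ 29.66°.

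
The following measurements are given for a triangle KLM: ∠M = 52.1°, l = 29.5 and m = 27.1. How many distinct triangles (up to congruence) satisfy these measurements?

l·sin M = 29.5·sin(52.1°) ≈ 23.28.
Since l sin M < m < l (23.28 < 27.1 < 29.5), two triangles exist.

2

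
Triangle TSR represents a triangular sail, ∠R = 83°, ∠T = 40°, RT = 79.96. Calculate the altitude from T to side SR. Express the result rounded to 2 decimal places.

h_T ≈ 79.36

The third angle is ∠S = 180° − ∠R − ∠T = 57.00°.
Law of sines: SR = RT·sin T/sin S ≈ 61.284.
Law of sines: TS = RT·sin R/sin S ≈ 94.631.
Area = ½·RT·SR·sin R ≈ 2431.9.
The altitude from T has length 2·area/SR ≈ 79.364.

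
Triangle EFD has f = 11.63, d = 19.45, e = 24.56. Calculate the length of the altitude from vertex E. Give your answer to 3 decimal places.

Semiperimeter s = (24.56 + 11.63 + 19.45)/2 = 27.82.
Heron's formula: area = √(27.82·3.26·16.19·8.37) ≈ 110.86.
The altitude from E has length 2·area/e ≈ 9.0277.

h_E ≈ 9.028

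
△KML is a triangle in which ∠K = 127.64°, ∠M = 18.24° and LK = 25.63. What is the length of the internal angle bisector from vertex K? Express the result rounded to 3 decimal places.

The third angle is ∠L = 180° − ∠K − ∠M = 34.12°.
Law of sines: ML = LK·sin K/sin M ≈ 64.842.
Law of sines: KM = LK·sin L/sin M ≈ 45.932.
The bisector from K has length 2·LK·KM·cos(∠K/2)/(LK+KM) ≈ 14.516.

t_K ≈ 14.516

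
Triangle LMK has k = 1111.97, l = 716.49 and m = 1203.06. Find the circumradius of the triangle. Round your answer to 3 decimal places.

R ≈ 612.670

By the law of cosines, cos L = (m² + k² − l²) / (2·m·k) ≈ 0.81123, so ∠L ≈ 35.78°.
Circumradius = l/(2 sin L) ≈ 612.67.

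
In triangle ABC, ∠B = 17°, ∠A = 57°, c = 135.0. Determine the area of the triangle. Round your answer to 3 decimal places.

The third angle is ∠C = 180° − ∠A − ∠B = 106.00°.
Law of sines: a = c·sin A/sin C ≈ 117.78.
Law of sines: b = c·sin B/sin C ≈ 41.061.
Area = ½·c·a·sin B ≈ 2324.5.

2324.463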